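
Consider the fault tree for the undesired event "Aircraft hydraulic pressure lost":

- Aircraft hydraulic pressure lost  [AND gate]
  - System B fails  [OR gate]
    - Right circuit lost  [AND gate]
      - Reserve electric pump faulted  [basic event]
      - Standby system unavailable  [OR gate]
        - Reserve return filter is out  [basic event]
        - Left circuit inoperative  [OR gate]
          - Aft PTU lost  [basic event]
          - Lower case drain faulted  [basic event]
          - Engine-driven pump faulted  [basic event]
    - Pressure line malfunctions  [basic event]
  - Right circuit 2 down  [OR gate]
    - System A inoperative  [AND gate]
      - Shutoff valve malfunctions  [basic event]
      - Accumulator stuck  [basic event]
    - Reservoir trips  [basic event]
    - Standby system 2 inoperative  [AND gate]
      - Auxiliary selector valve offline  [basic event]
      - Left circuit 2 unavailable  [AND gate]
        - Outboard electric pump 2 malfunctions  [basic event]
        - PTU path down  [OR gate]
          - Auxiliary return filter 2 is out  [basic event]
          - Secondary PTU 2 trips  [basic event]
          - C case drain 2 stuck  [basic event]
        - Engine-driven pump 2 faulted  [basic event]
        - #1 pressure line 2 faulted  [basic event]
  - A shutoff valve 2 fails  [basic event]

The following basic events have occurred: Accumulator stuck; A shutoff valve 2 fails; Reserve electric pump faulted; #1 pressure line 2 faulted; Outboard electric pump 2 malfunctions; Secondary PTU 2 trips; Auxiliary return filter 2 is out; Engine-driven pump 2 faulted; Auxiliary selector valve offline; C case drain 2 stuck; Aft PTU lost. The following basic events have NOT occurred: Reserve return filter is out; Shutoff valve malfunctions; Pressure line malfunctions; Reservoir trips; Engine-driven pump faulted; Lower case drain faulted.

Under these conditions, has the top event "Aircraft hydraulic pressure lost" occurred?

Left circuit inoperative [OR]: Aft PTU lost=occurs, Lower case drain faulted=not, Engine-driven pump faulted=not → at least one input occurs → occurs.
Standby system unavailable [OR]: Reserve return filter is out=not, Left circuit inoperative=occurs → at least one input occurs → occurs.
Right circuit lost [AND]: Reserve electric pump faulted=occurs, Standby system unavailable=occurs → all inputs occur → occurs.
System B fails [OR]: Right circuit lost=occurs, Pressure line malfunctions=not → at least one input occurs → occurs.
System A inoperative [AND]: Shutoff valve malfunctions=not, Accumulator stuck=occurs → not all inputs occur → does not occur.
PTU path down [OR]: Auxiliary return filter 2 is out=occurs, Secondary PTU 2 trips=occurs, C case drain 2 stuck=occurs → at least one input occurs → occurs.
Left circuit 2 unavailable [AND]: Outboard electric pump 2 malfunctions=occurs, PTU path down=occurs, Engine-driven pump 2 faulted=occurs, #1 pressure line 2 faulted=occurs → all inputs occur → occurs.
Standby system 2 inoperative [AND]: Auxiliary selector valve offline=occurs, Left circuit 2 unavailable=occurs → all inputs occur → occurs.
Right circuit 2 down [OR]: System A inoperative=not, Reservoir trips=not, Standby system 2 inoperative=occurs → at least one input occurs → occurs.
Aircraft hydraulic pressure lost [AND]: System B fails=occurs, Right circuit 2 down=occurs, A shutoff valve 2 fails=occurs → all inputs occur → occurs.

Yes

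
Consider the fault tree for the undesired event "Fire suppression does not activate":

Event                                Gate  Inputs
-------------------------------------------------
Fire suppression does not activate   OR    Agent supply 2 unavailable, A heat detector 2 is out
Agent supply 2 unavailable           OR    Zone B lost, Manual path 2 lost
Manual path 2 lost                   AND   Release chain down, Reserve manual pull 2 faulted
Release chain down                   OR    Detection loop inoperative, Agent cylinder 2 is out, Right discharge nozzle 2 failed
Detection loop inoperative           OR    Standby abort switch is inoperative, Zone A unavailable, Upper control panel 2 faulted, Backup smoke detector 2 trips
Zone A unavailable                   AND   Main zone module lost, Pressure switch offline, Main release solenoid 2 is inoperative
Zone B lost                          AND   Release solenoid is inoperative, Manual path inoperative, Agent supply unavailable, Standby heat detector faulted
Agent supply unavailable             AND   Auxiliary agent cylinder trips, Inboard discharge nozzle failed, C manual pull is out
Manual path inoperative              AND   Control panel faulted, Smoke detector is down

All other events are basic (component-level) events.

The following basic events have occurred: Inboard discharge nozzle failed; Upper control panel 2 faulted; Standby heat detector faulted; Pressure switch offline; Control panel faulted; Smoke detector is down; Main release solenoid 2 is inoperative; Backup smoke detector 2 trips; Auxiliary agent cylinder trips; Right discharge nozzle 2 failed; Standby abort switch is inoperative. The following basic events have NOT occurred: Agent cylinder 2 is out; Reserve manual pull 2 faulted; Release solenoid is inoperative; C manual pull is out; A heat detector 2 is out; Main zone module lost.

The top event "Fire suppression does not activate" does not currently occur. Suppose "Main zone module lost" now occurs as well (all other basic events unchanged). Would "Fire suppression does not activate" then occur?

Counterfactual: set "Main zone module lost" to occurred.
Manual path inoperative [AND]: Control panel faulted=occurs, Smoke detector is down=occurs → all inputs occur → occurs.
Agent supply unavailable [AND]: Auxiliary agent cylinder trips=occurs, Inboard discharge nozzle failed=occurs, C manual pull is out=not → not all inputs occur → does not occur.
Zone B lost [AND]: Release solenoid is inoperative=not, Manual path inoperative=occurs, Agent supply unavailable=not, Standby heat detector faulted=occurs → not all inputs occur → does not occur.
Zone A unavailable [AND]: Main zone module lost=occurs, Pressure switch offline=occurs, Main release solenoid 2 is inoperative=occurs → all inputs occur → occurs.
Detection loop inoperative [OR]: Standby abort switch is inoperative=occurs, Zone A unavailable=occurs, Upper control panel 2 faulted=occurs, Backup smoke detector 2 trips=occurs → at least one input occurs → occurs.
Release chain down [OR]: Detection loop inoperative=occurs, Agent cylinder 2 is out=not, Right discharge nozzle 2 failed=occurs → at least one input occurs → occurs.
Manual path 2 lost [AND]: Release chain down=occurs, Reserve manual pull 2 faulted=not → not all inputs occur → does not occur.
Agent supply 2 unavailable [OR]: Zone B lost=not, Manual path 2 lost=not → no input occurs → does not occur.
Fire suppression does not activate [OR]: Agent supply 2 unavailable=not, A heat detector 2 is out=not → no input occurs → does not occur.

No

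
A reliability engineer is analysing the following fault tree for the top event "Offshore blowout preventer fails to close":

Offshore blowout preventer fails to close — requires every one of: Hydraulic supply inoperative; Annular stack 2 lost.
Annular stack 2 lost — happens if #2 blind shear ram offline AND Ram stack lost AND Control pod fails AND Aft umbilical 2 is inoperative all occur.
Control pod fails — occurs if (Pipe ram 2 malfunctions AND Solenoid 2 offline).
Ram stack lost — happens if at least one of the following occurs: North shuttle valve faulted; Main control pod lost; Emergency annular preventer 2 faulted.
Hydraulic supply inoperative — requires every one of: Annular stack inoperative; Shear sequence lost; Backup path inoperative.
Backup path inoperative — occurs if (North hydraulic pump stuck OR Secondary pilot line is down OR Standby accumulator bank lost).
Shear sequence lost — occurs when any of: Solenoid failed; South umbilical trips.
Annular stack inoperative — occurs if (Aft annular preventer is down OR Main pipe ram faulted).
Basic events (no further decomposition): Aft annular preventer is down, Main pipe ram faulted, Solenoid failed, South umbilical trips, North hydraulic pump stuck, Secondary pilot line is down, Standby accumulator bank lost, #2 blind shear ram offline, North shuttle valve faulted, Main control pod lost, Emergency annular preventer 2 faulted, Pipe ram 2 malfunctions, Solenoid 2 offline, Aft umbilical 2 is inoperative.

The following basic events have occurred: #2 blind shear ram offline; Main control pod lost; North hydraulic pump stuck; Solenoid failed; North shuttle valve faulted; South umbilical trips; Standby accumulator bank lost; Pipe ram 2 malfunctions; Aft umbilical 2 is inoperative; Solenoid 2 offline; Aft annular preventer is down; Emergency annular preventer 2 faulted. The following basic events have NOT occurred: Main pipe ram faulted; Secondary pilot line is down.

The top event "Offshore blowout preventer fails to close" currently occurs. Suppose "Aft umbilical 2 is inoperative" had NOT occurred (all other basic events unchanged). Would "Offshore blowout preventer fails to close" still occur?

Counterfactual: set "Aft umbilical 2 is inoperative" to not occurred.
Annular stack inoperative [OR]: Aft annular preventer is down=occurs, Main pipe ram faulted=not → at least one input occurs → occurs.
Shear sequence lost [OR]: Solenoid failed=occurs, South umbilical trips=occurs → at least one input occurs → occurs.
Backup path inoperative [OR]: North hydraulic pump stuck=occurs, Secondary pilot line is down=not, Standby accumulator bank lost=occurs → at least one input occurs → occurs.
Hydraulic supply inoperative [AND]: Annular stack inoperative=occurs, Shear sequence lost=occurs, Backup path inoperative=occurs → all inputs occur → occurs.
Ram stack lost [OR]: North shuttle valve faulted=occurs, Main control pod lost=occurs, Emergency annular preventer 2 faulted=occurs → at least one input occurs → occurs.
Control pod fails [AND]: Pipe ram 2 malfunctions=occurs, Solenoid 2 offline=occurs → all inputs occur → occurs.
Annular stack 2 lost [AND]: #2 blind shear ram offline=occurs, Ram stack lost=occurs, Control pod fails=occurs, Aft umbilical 2 is inoperative=not → not all inputs occur → does not occur.
Offshore blowout preventer fails to close [AND]: Hydraulic supply inoperative=occurs, Annular stack 2 lost=not → not all inputs occur → does not occur.

No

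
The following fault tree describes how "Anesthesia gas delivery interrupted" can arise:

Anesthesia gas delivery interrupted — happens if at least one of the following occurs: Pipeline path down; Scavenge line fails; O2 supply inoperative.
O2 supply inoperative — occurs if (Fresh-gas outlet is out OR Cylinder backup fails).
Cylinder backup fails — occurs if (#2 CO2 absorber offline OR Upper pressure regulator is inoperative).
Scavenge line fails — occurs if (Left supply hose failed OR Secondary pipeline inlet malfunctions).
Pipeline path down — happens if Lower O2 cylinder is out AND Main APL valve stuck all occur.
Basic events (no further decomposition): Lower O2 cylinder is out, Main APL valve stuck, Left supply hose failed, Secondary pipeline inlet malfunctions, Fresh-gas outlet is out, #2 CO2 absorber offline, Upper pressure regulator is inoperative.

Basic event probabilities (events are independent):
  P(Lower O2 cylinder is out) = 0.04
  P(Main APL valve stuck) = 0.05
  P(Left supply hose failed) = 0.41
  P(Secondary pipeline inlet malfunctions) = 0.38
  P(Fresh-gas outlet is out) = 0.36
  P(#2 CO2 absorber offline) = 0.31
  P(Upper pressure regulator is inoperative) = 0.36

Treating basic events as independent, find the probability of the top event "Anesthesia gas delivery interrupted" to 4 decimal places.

P(Pipeline path down) [AND] = 0.04 × 0.05 = 0.002000
P(Scavenge line fails) [OR] = 1 − (1−0.41) × (1−0.38) = 0.634200
P(Cylinder backup fails) [OR] = 1 − (1−0.31) × (1−0.36) = 0.558400
P(O2 supply inoperative) [OR] = 1 − (1−0.36) × (1−0.558400) = 0.717376
P(Anesthesia gas delivery interrupted) [OR] = 1 − (1−0.002000) × (1−0.634200) × (1−0.717376) = 0.896823
Rounded to 4 decimal places: P(Anesthesia gas delivery interrupted) ≈ 0.8968.

0.8968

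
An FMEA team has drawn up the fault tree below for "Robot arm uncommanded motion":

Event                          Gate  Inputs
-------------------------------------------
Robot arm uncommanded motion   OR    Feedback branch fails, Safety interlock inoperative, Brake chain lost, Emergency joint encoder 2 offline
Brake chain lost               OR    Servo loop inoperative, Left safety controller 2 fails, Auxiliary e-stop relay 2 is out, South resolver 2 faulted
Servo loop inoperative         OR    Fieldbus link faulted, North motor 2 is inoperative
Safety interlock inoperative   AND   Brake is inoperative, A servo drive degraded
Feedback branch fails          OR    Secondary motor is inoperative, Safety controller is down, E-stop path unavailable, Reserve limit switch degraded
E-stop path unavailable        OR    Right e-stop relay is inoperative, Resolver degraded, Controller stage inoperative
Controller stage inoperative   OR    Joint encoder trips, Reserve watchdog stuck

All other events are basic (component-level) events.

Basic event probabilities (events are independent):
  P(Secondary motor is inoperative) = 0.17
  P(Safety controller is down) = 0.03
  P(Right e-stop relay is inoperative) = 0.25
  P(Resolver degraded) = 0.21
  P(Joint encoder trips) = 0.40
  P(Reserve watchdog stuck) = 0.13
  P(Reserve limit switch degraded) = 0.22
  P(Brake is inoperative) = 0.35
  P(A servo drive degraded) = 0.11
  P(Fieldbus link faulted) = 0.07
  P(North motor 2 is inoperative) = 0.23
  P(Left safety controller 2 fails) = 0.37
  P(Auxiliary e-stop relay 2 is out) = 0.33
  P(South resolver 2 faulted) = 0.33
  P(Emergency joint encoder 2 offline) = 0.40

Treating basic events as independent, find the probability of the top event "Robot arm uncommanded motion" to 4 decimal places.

0.9773

P(Controller stage inoperative) [OR] = 1 − (1−0.40) × (1−0.13) = 0.478000
P(E-stop path unavailable) [OR] = 1 − (1−0.25) × (1−0.21) × (1−0.478000) = 0.690715
P(Feedback branch fails) [OR] = 1 − (1−0.17) × (1−0.03) × (1−0.690715) × (1−0.22) = 0.805776
P(Safety interlock inoperative) [AND] = 0.35 × 0.11 = 0.038500
P(Servo loop inoperative) [OR] = 1 − (1−0.07) × (1−0.23) = 0.283900
P(Brake chain lost) [OR] = 1 − (1−0.283900) × (1−0.37) × (1−0.33) × (1−0.33) = 0.797482
P(Robot arm uncommanded motion) [OR] = 1 − (1−0.805776) × (1−0.038500) × (1−0.797482) × (1−0.40) = 0.977308
Rounded to 4 decimal places: P(Robot arm uncommanded motion) ≈ 0.9773.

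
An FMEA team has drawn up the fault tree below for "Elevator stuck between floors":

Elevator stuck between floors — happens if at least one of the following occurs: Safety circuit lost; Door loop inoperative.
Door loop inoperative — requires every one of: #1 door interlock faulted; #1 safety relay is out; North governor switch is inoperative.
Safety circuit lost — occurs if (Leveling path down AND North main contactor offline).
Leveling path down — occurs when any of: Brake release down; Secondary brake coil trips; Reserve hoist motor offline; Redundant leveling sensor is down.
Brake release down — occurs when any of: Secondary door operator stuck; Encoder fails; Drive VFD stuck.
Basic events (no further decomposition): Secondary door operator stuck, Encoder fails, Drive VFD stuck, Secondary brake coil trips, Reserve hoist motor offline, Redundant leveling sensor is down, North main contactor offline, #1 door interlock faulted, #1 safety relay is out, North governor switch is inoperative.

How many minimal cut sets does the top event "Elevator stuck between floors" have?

Brake release down [OR]: union of children's cut sets → 3 cut set(s).
Leveling path down [OR]: union of children's cut sets → 6 cut set(s).
Safety circuit lost [AND]: one cut set from each child combined → 6 × 1 = 6 cut set(s).
Door loop inoperative [AND]: one cut set from each child combined → 1 × 1 × 1 = 1 cut set(s).
Elevator stuck between floors [OR]: union of children's cut sets → 7 cut set(s).
Minimal cut sets: {North main contactor offline, Secondary door operator stuck}; {Encoder fails, North main contactor offline}; {Drive VFD stuck, North main contactor offline}; {North main contactor offline, Secondary brake coil trips}; {North main contactor offline, Reserve hoist motor offline}; {North main contactor offline, Redundant leveling sensor is down}; {#1 door interlock faulted, #1 safety relay is out, North governor switch is inoperative}.

7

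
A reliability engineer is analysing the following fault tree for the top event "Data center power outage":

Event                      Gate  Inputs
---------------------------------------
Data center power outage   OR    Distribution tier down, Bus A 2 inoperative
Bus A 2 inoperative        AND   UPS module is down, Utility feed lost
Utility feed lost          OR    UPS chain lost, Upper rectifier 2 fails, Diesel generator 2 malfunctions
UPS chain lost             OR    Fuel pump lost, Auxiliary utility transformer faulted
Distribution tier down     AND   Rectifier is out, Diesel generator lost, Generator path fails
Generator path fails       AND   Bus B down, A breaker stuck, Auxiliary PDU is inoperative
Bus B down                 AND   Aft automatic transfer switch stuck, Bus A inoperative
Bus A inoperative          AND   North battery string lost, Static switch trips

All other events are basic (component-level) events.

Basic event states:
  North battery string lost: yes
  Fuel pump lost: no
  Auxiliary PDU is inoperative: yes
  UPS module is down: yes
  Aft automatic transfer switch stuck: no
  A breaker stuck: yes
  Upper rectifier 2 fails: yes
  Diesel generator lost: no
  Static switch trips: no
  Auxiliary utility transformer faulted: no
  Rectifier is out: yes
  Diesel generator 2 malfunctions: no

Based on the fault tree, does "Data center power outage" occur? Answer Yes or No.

Bus A inoperative [AND]: North battery string lost=occurs, Static switch trips=not → not all inputs occur → does not occur.
Bus B down [AND]: Aft automatic transfer switch stuck=not, Bus A inoperative=not → not all inputs occur → does not occur.
Generator path fails [AND]: Bus B down=not, A breaker stuck=occurs, Auxiliary PDU is inoperative=occurs → not all inputs occur → does not occur.
Distribution tier down [AND]: Rectifier is out=occurs, Diesel generator lost=not, Generator path fails=not → not all inputs occur → does not occur.
UPS chain lost [OR]: Fuel pump lost=not, Auxiliary utility transformer faulted=not → no input occurs → does not occur.
Utility feed lost [OR]: UPS chain lost=not, Upper rectifier 2 fails=occurs, Diesel generator 2 malfunctions=not → at least one input occurs → occurs.
Bus A 2 inoperative [AND]: UPS module is down=occurs, Utility feed lost=occurs → all inputs occur → occurs.
Data center power outage [OR]: Distribution tier down=not, Bus A 2 inoperative=occurs → at least one input occurs → occurs.

Yes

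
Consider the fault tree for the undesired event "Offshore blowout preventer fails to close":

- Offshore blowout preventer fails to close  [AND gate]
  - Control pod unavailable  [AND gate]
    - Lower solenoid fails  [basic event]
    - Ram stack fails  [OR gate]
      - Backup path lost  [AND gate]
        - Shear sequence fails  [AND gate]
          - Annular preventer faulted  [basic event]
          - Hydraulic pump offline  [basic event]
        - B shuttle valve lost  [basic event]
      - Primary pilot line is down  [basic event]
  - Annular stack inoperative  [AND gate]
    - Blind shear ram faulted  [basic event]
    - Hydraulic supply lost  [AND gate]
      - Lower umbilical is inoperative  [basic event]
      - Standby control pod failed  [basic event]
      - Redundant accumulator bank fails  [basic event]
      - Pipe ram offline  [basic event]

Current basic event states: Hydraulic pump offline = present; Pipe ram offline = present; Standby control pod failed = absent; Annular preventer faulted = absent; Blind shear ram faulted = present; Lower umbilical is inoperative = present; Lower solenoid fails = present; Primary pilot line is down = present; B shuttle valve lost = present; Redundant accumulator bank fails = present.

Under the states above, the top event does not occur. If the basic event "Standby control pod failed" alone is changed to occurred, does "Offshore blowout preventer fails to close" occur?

Counterfactual: set "Standby control pod failed" to occurred.
Shear sequence fails [AND]: Annular preventer faulted=not, Hydraulic pump offline=occurs → not all inputs occur → does not occur.
Backup path lost [AND]: Shear sequence fails=not, B shuttle valve lost=occurs → not all inputs occur → does not occur.
Ram stack fails [OR]: Backup path lost=not, Primary pilot line is down=occurs → at least one input occurs → occurs.
Control pod unavailable [AND]: Lower solenoid fails=occurs, Ram stack fails=occurs → all inputs occur → occurs.
Hydraulic supply lost [AND]: Lower umbilical is inoperative=occurs, Standby control pod failed=occurs, Redundant accumulator bank fails=occurs, Pipe ram offline=occurs → all inputs occur → occurs.
Annular stack inoperative [AND]: Blind shear ram faulted=occurs, Hydraulic supply lost=occurs → all inputs occur → occurs.
Offshore blowout preventer fails to close [AND]: Control pod unavailable=occurs, Annular stack inoperative=occurs → all inputs occur → occurs.

Yes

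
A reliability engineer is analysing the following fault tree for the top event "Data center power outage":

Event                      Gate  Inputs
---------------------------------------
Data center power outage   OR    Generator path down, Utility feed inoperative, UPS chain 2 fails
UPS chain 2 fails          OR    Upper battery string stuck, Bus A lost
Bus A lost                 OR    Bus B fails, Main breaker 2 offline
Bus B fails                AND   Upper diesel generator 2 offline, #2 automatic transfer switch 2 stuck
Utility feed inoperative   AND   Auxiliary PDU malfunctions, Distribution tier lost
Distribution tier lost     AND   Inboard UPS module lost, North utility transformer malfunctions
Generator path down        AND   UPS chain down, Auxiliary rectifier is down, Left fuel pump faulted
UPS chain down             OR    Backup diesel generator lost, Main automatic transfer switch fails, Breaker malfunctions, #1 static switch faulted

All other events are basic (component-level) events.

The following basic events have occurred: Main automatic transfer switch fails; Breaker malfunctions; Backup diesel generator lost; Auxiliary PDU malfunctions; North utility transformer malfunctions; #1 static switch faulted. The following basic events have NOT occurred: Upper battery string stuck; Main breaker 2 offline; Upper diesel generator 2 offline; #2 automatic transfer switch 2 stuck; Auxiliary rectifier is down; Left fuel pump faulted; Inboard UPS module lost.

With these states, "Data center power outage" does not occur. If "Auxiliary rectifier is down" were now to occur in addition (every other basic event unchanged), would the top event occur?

No

Counterfactual: set "Auxiliary rectifier is down" to occurred.
UPS chain down [OR]: Backup diesel generator lost=occurs, Main automatic transfer switch fails=occurs, Breaker malfunctions=occurs, #1 static switch faulted=occurs → at least one input occurs → occurs.
Generator path down [AND]: UPS chain down=occurs, Auxiliary rectifier is down=occurs, Left fuel pump faulted=not → not all inputs occur → does not occur.
Distribution tier lost [AND]: Inboard UPS module lost=not, North utility transformer malfunctions=occurs → not all inputs occur → does not occur.
Utility feed inoperative [AND]: Auxiliary PDU malfunctions=occurs, Distribution tier lost=not → not all inputs occur → does not occur.
Bus B fails [AND]: Upper diesel generator 2 offline=not, #2 automatic transfer switch 2 stuck=not → not all inputs occur → does not occur.
Bus A lost [OR]: Bus B fails=not, Main breaker 2 offline=not → no input occurs → does not occur.
UPS chain 2 fails [OR]: Upper battery string stuck=not, Bus A lost=not → no input occurs → does not occur.
Data center power outage [OR]: Generator path down=not, Utility feed inoperative=not, UPS chain 2 fails=not → no input occurs → does not occur.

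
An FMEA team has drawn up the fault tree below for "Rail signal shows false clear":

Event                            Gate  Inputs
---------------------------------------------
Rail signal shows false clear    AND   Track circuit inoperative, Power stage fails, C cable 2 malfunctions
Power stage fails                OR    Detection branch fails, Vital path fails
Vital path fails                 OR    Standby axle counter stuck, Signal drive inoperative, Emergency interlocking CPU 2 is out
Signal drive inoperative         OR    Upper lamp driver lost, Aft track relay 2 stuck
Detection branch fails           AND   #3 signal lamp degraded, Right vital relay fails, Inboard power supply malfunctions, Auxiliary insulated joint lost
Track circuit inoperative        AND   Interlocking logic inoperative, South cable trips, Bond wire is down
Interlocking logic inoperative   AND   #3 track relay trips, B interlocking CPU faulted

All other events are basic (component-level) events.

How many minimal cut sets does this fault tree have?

Interlocking logic inoperative [AND]: one cut set from each child combined → 1 × 1 = 1 cut set(s).
Track circuit inoperative [AND]: one cut set from each child combined → 1 × 1 × 1 = 1 cut set(s).
Detection branch fails [AND]: one cut set from each child combined → 1 × 1 × 1 × 1 = 1 cut set(s).
Signal drive inoperative [OR]: union of children's cut sets → 2 cut set(s).
Vital path fails [OR]: union of children's cut sets → 4 cut set(s).
Power stage fails [OR]: union of children's cut sets → 5 cut set(s).
Rail signal shows false clear [AND]: one cut set from each child combined → 1 × 5 × 1 = 5 cut set(s).
Minimal cut sets: {#3 signal lamp degraded, #3 track relay trips, Auxiliary insulated joint lost, B interlocking CPU faulted, Bond wire is down, C cable 2 malfunctions, Inboard power supply malfunctions, Right vital relay fails, South cable trips}; {#3 track relay trips, B interlocking CPU faulted, Bond wire is down, C cable 2 malfunctions, South cable trips, Standby axle counter stuck}; {#3 track relay trips, B interlocking CPU faulted, Bond wire is down, C cable 2 malfunctions, South cable trips, Upper lamp driver lost}; {#3 track relay trips, Aft track relay 2 stuck, B interlocking CPU faulted, Bond wire is down, C cable 2 malfunctions, South cable trips}; {#3 track relay trips, B interlocking CPU faulted, Bond wire is down, C cable 2 malfunctions, Emergency interlocking CPU 2 is out, South cable trips}.

5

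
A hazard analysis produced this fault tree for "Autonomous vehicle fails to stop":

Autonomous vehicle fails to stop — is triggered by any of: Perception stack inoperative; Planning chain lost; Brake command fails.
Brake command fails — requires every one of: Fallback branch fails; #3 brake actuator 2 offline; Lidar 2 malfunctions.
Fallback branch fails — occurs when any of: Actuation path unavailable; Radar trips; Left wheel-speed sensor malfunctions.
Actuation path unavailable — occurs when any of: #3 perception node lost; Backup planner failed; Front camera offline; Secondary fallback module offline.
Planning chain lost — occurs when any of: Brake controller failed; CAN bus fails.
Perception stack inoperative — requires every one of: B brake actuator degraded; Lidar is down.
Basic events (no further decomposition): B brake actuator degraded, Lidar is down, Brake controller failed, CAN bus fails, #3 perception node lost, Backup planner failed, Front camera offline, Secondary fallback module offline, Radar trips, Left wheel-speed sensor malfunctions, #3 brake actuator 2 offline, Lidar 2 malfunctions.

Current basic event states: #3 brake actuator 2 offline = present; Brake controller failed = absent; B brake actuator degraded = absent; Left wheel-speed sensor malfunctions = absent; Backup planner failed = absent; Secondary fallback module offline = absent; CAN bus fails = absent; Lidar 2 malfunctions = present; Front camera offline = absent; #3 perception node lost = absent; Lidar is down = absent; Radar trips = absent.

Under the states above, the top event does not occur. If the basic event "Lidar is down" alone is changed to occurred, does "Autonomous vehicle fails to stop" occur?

Counterfactual: set "Lidar is down" to occurred.
Perception stack inoperative [AND]: B brake actuator degraded=not, Lidar is down=occurs → not all inputs occur → does not occur.
Planning chain lost [OR]: Brake controller failed=not, CAN bus fails=not → no input occurs → does not occur.
Actuation path unavailable [OR]: #3 perception node lost=not, Backup planner failed=not, Front camera offline=not, Secondary fallback module offline=not → no input occurs → does not occur.
Fallback branch fails [OR]: Actuation path unavailable=not, Radar trips=not, Left wheel-speed sensor malfunctions=not → no input occurs → does not occur.
Brake command fails [AND]: Fallback branch fails=not, #3 brake actuator 2 offline=occurs, Lidar 2 malfunctions=occurs → not all inputs occur → does not occur.
Autonomous vehicle fails to stop [OR]: Perception stack inoperative=not, Planning chain lost=not, Brake command fails=not → no input occurs → does not occur.

No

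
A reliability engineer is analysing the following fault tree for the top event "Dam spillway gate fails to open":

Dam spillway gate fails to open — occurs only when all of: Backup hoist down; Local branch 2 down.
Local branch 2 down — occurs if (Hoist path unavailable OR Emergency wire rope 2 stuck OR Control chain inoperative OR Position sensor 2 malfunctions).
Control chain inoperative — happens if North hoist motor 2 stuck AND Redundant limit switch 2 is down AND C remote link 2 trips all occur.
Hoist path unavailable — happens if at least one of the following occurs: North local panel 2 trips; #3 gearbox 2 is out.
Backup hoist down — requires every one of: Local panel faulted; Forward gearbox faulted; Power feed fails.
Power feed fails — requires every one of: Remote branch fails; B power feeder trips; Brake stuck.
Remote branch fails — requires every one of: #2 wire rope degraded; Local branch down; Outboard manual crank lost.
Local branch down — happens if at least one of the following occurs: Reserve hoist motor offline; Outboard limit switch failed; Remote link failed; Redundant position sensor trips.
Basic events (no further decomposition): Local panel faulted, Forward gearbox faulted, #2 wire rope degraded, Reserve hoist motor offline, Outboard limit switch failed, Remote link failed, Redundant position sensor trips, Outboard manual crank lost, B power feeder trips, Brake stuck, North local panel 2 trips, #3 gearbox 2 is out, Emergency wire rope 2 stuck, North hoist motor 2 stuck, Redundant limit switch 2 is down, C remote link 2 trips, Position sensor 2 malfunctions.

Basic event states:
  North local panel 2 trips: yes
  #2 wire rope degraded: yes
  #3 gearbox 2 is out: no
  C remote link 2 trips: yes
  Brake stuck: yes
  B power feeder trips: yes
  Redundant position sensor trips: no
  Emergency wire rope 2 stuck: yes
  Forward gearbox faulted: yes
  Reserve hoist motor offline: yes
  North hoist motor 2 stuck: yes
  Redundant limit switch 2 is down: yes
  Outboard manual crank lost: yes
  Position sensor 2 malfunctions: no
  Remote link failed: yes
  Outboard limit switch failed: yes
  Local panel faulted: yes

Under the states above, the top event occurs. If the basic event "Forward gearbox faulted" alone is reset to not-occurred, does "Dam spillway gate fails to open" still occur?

Counterfactual: set "Forward gearbox faulted" to not occurred.
Local branch down [OR]: Reserve hoist motor offline=occurs, Outboard limit switch failed=occurs, Remote link failed=occurs, Redundant position sensor trips=not → at least one input occurs → occurs.
Remote branch fails [AND]: #2 wire rope degraded=occurs, Local branch down=occurs, Outboard manual crank lost=occurs → all inputs occur → occurs.
Power feed fails [AND]: Remote branch fails=occurs, B power feeder trips=occurs, Brake stuck=occurs → all inputs occur → occurs.
Backup hoist down [AND]: Local panel faulted=occurs, Forward gearbox faulted=not, Power feed fails=occurs → not all inputs occur → does not occur.
Hoist path unavailable [OR]: North local panel 2 trips=occurs, #3 gearbox 2 is out=not → at least one input occurs → occurs.
Control chain inoperative [AND]: North hoist motor 2 stuck=occurs, Redundant limit switch 2 is down=occurs, C remote link 2 trips=occurs → all inputs occur → occurs.
Local branch 2 down [OR]: Hoist path unavailable=occurs, Emergency wire rope 2 stuck=occurs, Control chain inoperative=occurs, Position sensor 2 malfunctions=not → at least one input occurs → occurs.
Dam spillway gate fails to open [AND]: Backup hoist down=not, Local branch 2 down=occurs → not all inputs occur → does not occur.

No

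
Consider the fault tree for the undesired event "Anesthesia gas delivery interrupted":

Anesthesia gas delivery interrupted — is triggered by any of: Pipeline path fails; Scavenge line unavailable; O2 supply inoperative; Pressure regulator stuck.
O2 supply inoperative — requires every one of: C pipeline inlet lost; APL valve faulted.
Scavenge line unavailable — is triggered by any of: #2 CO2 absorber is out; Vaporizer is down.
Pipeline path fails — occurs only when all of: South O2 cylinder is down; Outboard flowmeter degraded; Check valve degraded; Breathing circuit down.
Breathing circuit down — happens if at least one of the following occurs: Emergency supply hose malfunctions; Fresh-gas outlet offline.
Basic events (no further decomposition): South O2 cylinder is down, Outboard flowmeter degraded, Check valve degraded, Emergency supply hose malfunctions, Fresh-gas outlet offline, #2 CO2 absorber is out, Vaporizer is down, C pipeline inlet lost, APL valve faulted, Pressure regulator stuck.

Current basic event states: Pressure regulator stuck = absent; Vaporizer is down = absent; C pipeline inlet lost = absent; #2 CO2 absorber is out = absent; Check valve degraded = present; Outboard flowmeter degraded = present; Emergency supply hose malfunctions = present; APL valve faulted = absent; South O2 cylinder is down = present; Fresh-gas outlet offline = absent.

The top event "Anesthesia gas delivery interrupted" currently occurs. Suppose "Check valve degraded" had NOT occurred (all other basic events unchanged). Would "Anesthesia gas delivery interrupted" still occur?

Counterfactual: set "Check valve degraded" to not occurred.
Breathing circuit down [OR]: Emergency supply hose malfunctions=occurs, Fresh-gas outlet offline=not → at least one input occurs → occurs.
Pipeline path fails [AND]: South O2 cylinder is down=occurs, Outboard flowmeter degraded=occurs, Check valve degraded=not, Breathing circuit down=occurs → not all inputs occur → does not occur.
Scavenge line unavailable [OR]: #2 CO2 absorber is out=not, Vaporizer is down=not → no input occurs → does not occur.
O2 supply inoperative [AND]: C pipeline inlet lost=not, APL valve faulted=not → not all inputs occur → does not occur.
Anesthesia gas delivery interrupted [OR]: Pipeline path fails=not, Scavenge line unavailable=not, O2 supply inoperative=not, Pressure regulator stuck=not → no input occurs → does not occur.

No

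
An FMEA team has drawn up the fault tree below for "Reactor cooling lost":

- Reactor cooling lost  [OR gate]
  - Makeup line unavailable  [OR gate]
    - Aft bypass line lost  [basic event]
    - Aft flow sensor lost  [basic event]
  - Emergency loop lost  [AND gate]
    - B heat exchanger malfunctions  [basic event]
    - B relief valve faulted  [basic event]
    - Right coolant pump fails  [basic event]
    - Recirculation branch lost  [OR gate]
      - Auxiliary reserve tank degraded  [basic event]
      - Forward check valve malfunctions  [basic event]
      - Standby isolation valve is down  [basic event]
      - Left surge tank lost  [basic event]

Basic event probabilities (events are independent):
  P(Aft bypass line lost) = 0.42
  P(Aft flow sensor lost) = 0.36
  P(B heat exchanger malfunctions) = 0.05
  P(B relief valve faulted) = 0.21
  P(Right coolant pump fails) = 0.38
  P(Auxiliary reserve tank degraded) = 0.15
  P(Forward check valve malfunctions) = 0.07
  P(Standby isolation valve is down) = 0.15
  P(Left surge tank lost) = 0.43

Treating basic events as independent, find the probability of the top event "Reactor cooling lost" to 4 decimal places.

P(Makeup line unavailable) [OR] = 1 − (1−0.42) × (1−0.36) = 0.628800
P(Recirculation branch lost) [OR] = 1 − (1−0.15) × (1−0.07) × (1−0.15) × (1−0.43) = 0.617003
P(Emergency loop lost) [AND] = 0.05 × 0.21 × 0.38 × 0.617003 = 0.002462
P(Reactor cooling lost) [OR] = 1 − (1−0.628800) × (1−0.002462) = 0.629714
Rounded to 4 decimal places: P(Reactor cooling lost) ≈ 0.6297.

0.6297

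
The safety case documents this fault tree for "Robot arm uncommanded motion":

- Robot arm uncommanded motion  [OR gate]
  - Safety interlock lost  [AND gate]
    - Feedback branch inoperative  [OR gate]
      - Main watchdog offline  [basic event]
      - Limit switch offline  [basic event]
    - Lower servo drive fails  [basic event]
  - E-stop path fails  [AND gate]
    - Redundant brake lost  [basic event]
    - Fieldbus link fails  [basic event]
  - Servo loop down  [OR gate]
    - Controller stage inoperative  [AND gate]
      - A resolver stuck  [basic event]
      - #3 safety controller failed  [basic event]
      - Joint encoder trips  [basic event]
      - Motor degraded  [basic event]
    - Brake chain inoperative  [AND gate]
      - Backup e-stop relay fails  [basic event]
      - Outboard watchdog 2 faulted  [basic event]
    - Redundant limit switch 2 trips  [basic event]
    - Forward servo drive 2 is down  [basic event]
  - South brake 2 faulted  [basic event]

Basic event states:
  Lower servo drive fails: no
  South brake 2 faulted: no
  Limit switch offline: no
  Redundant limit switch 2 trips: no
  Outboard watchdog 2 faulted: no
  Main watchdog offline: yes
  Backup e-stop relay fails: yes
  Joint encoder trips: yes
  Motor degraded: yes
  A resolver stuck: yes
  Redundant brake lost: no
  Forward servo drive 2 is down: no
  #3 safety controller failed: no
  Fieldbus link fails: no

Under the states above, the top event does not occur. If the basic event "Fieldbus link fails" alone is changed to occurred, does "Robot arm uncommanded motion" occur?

No

Counterfactual: set "Fieldbus link fails" to occurred.
Feedback branch inoperative [OR]: Main watchdog offline=occurs, Limit switch offline=not → at least one input occurs → occurs.
Safety interlock lost [AND]: Feedback branch inoperative=occurs, Lower servo drive fails=not → not all inputs occur → does not occur.
E-stop path fails [AND]: Redundant brake lost=not, Fieldbus link fails=occurs → not all inputs occur → does not occur.
Controller stage inoperative [AND]: A resolver stuck=occurs, #3 safety controller failed=not, Joint encoder trips=occurs, Motor degraded=occurs → not all inputs occur → does not occur.
Brake chain inoperative [AND]: Backup e-stop relay fails=occurs, Outboard watchdog 2 faulted=not → not all inputs occur → does not occur.
Servo loop down [OR]: Controller stage inoperative=not, Brake chain inoperative=not, Redundant limit switch 2 trips=not, Forward servo drive 2 is down=not → no input occurs → does not occur.
Robot arm uncommanded motion [OR]: Safety interlock lost=not, E-stop path fails=not, Servo loop down=not, South brake 2 faulted=not → no input occurs → does not occur.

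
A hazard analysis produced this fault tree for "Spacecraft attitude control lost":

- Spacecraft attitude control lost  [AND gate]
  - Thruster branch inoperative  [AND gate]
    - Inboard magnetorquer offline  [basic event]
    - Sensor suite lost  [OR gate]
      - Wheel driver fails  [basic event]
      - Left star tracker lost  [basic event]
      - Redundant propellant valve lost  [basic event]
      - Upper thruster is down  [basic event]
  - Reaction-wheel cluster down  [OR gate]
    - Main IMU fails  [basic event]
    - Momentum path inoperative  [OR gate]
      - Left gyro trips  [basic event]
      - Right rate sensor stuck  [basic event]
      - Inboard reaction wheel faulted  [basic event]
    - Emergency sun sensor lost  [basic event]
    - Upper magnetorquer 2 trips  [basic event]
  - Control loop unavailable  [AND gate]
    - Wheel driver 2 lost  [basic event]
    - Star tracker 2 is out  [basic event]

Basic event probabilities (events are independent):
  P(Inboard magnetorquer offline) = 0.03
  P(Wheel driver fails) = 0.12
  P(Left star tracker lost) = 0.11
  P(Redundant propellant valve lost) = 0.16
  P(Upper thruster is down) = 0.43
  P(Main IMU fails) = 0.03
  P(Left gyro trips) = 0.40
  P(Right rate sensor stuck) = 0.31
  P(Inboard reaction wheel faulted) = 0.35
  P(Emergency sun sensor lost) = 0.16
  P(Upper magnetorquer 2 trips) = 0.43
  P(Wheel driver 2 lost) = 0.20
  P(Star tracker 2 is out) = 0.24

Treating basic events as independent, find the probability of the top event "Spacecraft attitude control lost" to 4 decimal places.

0.0008

P(Sensor suite lost) [OR] = 1 − (1−0.12) × (1−0.11) × (1−0.16) × (1−0.43) = 0.625004
P(Thruster branch inoperative) [AND] = 0.03 × 0.625004 = 0.018750
P(Momentum path inoperative) [OR] = 1 − (1−0.40) × (1−0.31) × (1−0.35) = 0.730900
P(Reaction-wheel cluster down) [OR] = 1 − (1−0.03) × (1−0.730900) × (1−0.16) × (1−0.43) = 0.875020
P(Control loop unavailable) [AND] = 0.20 × 0.24 = 0.048000
P(Spacecraft attitude control lost) [AND] = 0.018750 × 0.875020 × 0.048000 = 0.000788
Rounded to 4 decimal places: P(Spacecraft attitude control lost) ≈ 0.0008.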